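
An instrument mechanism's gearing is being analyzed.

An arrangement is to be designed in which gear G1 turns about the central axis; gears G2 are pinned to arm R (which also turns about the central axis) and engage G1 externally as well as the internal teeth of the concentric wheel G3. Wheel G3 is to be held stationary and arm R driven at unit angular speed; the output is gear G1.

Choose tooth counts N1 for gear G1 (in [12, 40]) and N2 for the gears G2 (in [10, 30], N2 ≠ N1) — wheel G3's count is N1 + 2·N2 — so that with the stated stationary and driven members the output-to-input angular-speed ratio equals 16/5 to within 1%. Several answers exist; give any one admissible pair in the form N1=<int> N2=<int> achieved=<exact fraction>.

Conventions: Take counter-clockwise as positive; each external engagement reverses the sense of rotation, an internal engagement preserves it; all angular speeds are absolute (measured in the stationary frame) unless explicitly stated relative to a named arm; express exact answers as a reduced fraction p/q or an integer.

design class (target 16/5): planetary set
Willis with ω_ring = 0: ω_sun/ω_arm = (N1+N3)/N1; set equal to 16/5  ⇒  N3/N1 = 16/5 − 1 = 11/5
N3 = N1 + 2·N2  ⇒  N2/N1 = (N3/N1 − 1)/2 = (11/5 − 1)/2 = 3/5
smallest multiple with N1 ≥ 12 and N2 ≥ 10: k = 4  ⇒  N1 = 4·5 = 20, N2 = 4·3 = 12 (N1 ≤ 40, N2 ≤ 30, N2 ≠ N1 ✓), N3 = 20 + 2·12 = 44
check: (N1+N3)/N1 with N1 = 20, N3 = 44 gives 16/5; |achieved − target| = 0 ≤ 4/125 ✓

N1=20 N2=12 achieved=16/5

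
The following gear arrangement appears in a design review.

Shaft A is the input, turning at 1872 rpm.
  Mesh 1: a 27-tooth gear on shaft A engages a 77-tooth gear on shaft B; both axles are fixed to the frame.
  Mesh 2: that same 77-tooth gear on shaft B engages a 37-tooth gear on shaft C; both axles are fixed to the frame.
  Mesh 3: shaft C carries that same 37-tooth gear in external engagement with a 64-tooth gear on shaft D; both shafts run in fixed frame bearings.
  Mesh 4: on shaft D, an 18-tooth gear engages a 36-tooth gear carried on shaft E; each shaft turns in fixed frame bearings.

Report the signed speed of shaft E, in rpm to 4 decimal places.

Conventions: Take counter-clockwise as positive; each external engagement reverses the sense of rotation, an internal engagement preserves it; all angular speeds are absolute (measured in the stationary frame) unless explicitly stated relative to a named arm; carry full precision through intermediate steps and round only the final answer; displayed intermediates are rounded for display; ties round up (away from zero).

+394.8750 rpm

class = fixed-axis compound train [4 meshes; 4 ratios multiply, 4 sense flips]
mesh 1 [27T→77T]: ω = 1872.0000×27/77 = 656.4156 rpm, sense flips to −
mesh 2 [77T→37T]: ω = 656.4156×77/37 = 1366.0541 rpm, sense flips to +
mesh 3 [37T→64T]: ω = 1366.0541×37/64 = 789.7500 rpm, sense flips to −
mesh 4 [18T→36T]: ω = 789.7500×18/36 = 394.8750 rpm, sense flips to +
signed output speed = +394.8750 rpm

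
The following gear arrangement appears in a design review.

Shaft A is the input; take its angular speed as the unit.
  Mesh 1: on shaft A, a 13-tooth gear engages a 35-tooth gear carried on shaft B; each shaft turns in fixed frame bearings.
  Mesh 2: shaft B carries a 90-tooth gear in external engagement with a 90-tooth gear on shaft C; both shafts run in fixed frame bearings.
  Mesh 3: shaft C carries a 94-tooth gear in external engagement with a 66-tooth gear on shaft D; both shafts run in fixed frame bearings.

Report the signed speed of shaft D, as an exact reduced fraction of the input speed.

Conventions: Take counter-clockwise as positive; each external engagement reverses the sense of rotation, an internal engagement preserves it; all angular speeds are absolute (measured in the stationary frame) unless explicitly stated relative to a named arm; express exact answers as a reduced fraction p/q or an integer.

-611/1155

3-mesh fixed-axis compound train (all bearings frame-fixed)
mesh 1 [13T→35T]: |ω|/ω_in = 1×13/35 = 13/35, sense flips to −
mesh 2 [90T→90T]: |ω|/ω_in = (13/35)×90/90 = 13/35, sense flips to +
mesh 3 [94T→66T]: |ω|/ω_in = (13/35)×94/66 = 611/1155, sense flips to −
signed output speed (× input speed) = -611/1155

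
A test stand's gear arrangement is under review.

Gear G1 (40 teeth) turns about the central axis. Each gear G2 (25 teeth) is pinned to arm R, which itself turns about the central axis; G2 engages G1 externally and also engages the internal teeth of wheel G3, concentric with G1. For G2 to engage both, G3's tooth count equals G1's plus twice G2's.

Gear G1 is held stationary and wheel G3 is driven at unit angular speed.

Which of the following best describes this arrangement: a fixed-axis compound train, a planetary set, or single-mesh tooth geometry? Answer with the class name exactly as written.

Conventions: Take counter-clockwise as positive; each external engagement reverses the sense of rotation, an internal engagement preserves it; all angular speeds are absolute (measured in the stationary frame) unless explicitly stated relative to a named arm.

class = planetary set [G3 = 40+2·25 = 90; Willis about the carrier]
classification: planetary set

planetary set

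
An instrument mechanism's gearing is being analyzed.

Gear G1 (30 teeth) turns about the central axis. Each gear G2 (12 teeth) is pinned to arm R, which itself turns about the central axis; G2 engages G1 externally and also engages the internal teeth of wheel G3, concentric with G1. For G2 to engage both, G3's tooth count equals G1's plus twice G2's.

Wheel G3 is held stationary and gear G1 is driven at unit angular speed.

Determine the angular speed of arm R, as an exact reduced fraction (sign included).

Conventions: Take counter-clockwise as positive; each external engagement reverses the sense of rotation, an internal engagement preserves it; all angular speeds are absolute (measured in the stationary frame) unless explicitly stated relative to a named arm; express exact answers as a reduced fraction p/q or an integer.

5/14

topology: planetary set — G1 30T / G2 12T / G3 54T, arm = carrier (Willis)
ring teeth: 30 + 2·12 = 54
30(ω_sun−ω_arm) = −54(ω_ring−ω_arm),  ω_ring = 0, ω_sun = 1
30(1−ω_arm) = −54(0−ω_arm)  ⇒  84·ω_arm = 30  ⇒  ω_arm = 5/14
exact speed ratio = 5/14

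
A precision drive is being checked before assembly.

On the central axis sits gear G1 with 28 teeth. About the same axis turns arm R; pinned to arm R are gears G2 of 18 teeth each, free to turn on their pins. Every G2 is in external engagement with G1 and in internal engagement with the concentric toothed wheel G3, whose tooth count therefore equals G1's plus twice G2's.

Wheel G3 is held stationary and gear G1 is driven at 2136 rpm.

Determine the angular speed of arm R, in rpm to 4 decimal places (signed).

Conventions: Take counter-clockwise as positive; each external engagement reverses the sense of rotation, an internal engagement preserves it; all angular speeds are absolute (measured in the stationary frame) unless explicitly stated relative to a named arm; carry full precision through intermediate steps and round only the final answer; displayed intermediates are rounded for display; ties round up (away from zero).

+650.0870 rpm

planetary set (28T centre, 18T on arm, 64T internal) — Willis relation
normalise by the input: solve with ω_sun = 1, then scale by 2136 rpm
ring teeth: 28 + 2·18 = 64
28(ω_sun−ω_arm) = −64(ω_ring−ω_arm),  ω_ring = 0, ω_sun = 1
28(1−ω_arm) = −64(0−ω_arm)  ⇒  92·ω_arm = 28  ⇒  ω_arm = 7/23
scale: ω_arm = 7/23 × 2136 rpm = +650.0870 rpm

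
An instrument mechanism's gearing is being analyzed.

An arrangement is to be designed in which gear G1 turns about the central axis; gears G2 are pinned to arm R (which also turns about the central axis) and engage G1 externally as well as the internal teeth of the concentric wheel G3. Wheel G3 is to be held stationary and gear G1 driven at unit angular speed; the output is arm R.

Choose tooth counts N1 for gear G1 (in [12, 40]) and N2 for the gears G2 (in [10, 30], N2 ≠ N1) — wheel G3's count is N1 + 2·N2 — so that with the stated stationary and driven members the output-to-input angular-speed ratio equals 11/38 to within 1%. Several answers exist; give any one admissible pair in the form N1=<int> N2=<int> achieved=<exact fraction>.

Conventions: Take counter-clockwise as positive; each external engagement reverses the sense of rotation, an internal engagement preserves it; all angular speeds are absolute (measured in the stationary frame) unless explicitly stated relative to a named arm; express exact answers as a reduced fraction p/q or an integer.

N1=22 N2=16 achieved=11/38

class = planetary set [ratio 11/38 wanted; Willis about the carrier]
Willis with ω_ring = 0: ω_arm/ω_sun = N1/(N1+N3); set equal to 11/38  ⇒  N3/N1 = 1/(11/38) − 1 = 27/11
N3 = N1 + 2·N2  ⇒  N2/N1 = (N3/N1 − 1)/2 = (27/11 − 1)/2 = 8/11
smallest multiple with N1 ≥ 12 and N2 ≥ 10: k = 2  ⇒  N1 = 2·11 = 22, N2 = 2·8 = 16 (N1 ≤ 40, N2 ≤ 30, N2 ≠ N1 ✓), N3 = 22 + 2·16 = 54
check: N1/(N1+N3) with N1 = 22, N3 = 54 gives 11/38; |achieved − target| = 0 ≤ 11/3800 ✓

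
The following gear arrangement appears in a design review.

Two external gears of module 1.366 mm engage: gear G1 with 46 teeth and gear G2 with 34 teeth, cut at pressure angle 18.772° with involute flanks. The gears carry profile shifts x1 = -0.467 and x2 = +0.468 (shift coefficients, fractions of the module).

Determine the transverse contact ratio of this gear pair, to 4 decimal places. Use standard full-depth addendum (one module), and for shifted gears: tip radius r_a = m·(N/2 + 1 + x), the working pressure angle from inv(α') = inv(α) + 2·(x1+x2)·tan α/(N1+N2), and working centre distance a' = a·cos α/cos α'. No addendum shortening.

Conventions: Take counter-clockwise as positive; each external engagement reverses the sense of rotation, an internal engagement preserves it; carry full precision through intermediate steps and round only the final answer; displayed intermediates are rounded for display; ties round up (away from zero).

topology: single-mesh involute geometry — m = 1.366, 46T/34T pair
base radii: r_b1 = 29.746771, r_b2 = 21.986744
tip radii: r_a1 = 32.146078, r_a2 = 25.227288
inv(α') = inv(18.772°) + 2·(-0.467+0.468)·tan α/(46+34) = 0.01225782  ⇒  α' = 18.77621°
a' = a·cos α / cos α' = 54.6400·cos 18.772°/cos 18.77621° = 54.641366
action lengths: √(r_a1²−r_b1²) = 12.186056, √(r_a2²−r_b2²) = 12.369283
base pitch p_b = π·m·cos α = 4.063141
CR = (12.186056 + 12.369283 − 54.641366·sin 18.77621°)/4.063141 = 1.714875
contact ratio ≈ 1.7149

1.7149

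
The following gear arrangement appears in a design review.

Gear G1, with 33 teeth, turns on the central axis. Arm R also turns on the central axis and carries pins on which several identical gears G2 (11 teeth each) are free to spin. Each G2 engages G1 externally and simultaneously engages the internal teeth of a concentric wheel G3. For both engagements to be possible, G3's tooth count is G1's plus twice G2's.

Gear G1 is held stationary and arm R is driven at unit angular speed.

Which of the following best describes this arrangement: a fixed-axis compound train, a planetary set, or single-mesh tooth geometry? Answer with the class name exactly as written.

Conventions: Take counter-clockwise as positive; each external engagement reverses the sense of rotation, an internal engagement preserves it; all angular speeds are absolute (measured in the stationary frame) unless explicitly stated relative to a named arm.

class = planetary set [G3 = 33+2·11 = 55; Willis about the carrier]
classification: planetary set

planetary set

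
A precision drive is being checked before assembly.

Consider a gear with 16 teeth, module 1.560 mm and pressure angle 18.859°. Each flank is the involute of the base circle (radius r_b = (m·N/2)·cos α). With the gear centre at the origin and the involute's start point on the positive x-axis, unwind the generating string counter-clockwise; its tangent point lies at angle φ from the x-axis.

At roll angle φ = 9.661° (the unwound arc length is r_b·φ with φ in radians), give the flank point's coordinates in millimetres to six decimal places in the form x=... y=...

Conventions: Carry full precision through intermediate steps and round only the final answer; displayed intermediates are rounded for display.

recognized (one wheel, involute flank): single-mesh tooth geometry, m = 1.560, N = 16
pitch radius r_p = m·N/2 = 1.560·16/2 = 12.480000
base radius r_b = r_p·cos α = 12.480000·cos 18.859° = 11.810035
roll angle φ = 9.661° = 0.16861626 rad
x = r_b·(cos φ + φ·sin φ) = 11.976732
y = r_b·(sin φ − φ·cos φ) = 0.018819

x=11.976732 y=0.018819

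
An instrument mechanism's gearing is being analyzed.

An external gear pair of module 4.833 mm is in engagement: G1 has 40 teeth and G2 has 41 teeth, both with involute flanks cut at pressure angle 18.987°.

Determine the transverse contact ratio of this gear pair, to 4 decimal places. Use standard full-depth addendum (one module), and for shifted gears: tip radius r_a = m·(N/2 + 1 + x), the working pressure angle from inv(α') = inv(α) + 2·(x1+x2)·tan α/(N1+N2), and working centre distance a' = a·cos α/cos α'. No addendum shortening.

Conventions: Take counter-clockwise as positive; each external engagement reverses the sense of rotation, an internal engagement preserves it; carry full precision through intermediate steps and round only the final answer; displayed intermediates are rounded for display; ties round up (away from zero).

topology: single-mesh involute geometry — m = 4.833, 40T/41T pair
base radii: r_b1 = 91.400963, r_b2 = 93.685987
tip radii: r_a1 = 101.493000, r_a2 = 103.909500
no profile shift: α' = α, a' = a
action lengths: √(r_a1²−r_b1²) = 44.121343, √(r_a2²−r_b2²) = 44.945745
base pitch p_b = π·m·cos α = 14.357230
CR = (44.121343 + 44.945745 − 195.736500·sin 18.98700°)/14.357230 = 1.767995
contact ratio ≈ 1.7680

1.7680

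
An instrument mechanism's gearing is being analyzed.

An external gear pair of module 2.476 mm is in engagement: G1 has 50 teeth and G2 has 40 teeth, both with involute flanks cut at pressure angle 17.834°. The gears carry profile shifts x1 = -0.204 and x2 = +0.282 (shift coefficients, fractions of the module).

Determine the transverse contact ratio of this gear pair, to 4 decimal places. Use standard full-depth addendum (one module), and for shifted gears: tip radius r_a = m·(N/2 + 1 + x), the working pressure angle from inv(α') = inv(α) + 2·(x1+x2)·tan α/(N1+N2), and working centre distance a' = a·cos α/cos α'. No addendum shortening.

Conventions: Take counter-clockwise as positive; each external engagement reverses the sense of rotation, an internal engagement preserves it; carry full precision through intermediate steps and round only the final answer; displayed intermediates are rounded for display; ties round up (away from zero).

1.8158

class = single-mesh tooth geometry [involute pair 50T × 40T, m = 2.476]
base radii: r_b1 = 58.925570, r_b2 = 47.140456
tip radii: r_a1 = 63.870896, r_a2 = 52.694232
inv(α') = inv(17.834°) + 2·(-0.204+0.282)·tan α/(50+40) = 0.01101521  ⇒  α' = 18.13715°
a' = a·cos α / cos α' = 111.4200·cos 17.834°/cos 18.13715° = 111.611549
action lengths: √(r_a1²−r_b1²) = 24.642819, √(r_a2²−r_b2²) = 23.546963
base pitch p_b = π·m·cos α = 7.404806
CR = (24.642819 + 23.546963 − 111.611549·sin 18.13715°)/7.404806 = 1.815837
contact ratio ≈ 1.8158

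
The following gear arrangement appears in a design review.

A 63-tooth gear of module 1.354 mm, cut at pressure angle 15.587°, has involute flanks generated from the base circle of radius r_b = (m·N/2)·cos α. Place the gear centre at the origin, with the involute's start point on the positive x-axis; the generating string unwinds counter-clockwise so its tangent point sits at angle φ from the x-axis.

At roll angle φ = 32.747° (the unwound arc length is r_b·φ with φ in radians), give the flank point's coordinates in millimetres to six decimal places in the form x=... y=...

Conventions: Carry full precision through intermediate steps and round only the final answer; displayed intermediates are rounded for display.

class = single-mesh tooth geometry [base-circle involute, m = 1.354, 63T]
pitch radius r_p = m·N/2 = 1.354·63/2 = 42.651000
base radius r_b = r_p·cos α = 42.651000·cos 15.587° = 41.082448
roll angle φ = 32.747° = 0.57154297 rad
x = r_b·(cos φ + φ·sin φ) = 47.254360
y = r_b·(sin φ − φ·cos φ) = 2.474162

x=47.254360 y=2.474162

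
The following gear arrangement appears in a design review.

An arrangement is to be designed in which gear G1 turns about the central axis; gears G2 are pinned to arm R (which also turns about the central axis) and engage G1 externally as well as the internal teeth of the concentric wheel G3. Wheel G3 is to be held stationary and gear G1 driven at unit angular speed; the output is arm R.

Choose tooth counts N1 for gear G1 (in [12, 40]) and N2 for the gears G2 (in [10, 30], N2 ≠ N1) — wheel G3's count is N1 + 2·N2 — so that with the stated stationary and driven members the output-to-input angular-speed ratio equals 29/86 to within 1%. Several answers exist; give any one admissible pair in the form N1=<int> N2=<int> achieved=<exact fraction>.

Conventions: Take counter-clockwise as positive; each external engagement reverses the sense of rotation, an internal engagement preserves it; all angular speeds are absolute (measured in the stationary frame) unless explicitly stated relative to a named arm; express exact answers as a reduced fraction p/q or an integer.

N1=29 N2=14 achieved=29/86

topology: planetary set — design target 29/86, arm = carrier (Willis)
Willis with ω_ring = 0: ω_arm/ω_sun = N1/(N1+N3); set equal to 29/86  ⇒  N3/N1 = 1/(29/86) − 1 = 57/29
N3 = N1 + 2·N2  ⇒  N2/N1 = (N3/N1 − 1)/2 = (57/29 − 1)/2 = 14/29
smallest multiple with N1 ≥ 12 and N2 ≥ 10: k = 1  ⇒  N1 = 1·29 = 29, N2 = 1·14 = 14 (N1 ≤ 40, N2 ≤ 30, N2 ≠ N1 ✓), N3 = 29 + 2·14 = 57
check: N1/(N1+N3) with N1 = 29, N3 = 57 gives 29/86; |achieved − target| = 0 ≤ 29/8600 ✓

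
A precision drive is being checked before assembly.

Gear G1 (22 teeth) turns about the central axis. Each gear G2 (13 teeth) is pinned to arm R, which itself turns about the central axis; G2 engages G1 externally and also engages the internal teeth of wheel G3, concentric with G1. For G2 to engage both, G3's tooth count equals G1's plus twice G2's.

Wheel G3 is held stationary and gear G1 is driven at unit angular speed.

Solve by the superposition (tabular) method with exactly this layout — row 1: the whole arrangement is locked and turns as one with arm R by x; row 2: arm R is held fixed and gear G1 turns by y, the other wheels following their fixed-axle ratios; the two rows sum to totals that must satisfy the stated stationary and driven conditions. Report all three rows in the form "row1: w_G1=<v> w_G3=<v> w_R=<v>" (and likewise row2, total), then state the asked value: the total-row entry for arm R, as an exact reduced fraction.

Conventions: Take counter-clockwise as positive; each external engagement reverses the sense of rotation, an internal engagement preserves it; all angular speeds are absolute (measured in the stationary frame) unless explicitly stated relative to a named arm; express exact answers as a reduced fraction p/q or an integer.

row1: w_G1=11/35 w_G3=11/35 w_R=11/35
row2: w_G1=24/35 w_G3=-11/35 w_R=0
total: w_G1=1 w_G3=0 w_R=11/35
asked value: 11/35

planetary set (22T centre, 13T on arm, 48T internal) — Willis relation
row 1: whole set turns with the arm by x
row 2 (arm held, sun turns y): ω_ring = −(22/48)·y, ω_arm = 0
boundary: total ω_ring = x − (22/48)·y = 0 and total ω_sun = x + y = 1  ⇒  y = 24/35, x = 11/35
row 2 ring = −(22/48)·24/35 = -11/35
totals (row 1 + row 2): sun 11/35 + 24/35 = 1, ring 11/35 + (-11/35) = 0, arm 11/35 + 0 = 11/35
asked cell (total, arm) = 11/35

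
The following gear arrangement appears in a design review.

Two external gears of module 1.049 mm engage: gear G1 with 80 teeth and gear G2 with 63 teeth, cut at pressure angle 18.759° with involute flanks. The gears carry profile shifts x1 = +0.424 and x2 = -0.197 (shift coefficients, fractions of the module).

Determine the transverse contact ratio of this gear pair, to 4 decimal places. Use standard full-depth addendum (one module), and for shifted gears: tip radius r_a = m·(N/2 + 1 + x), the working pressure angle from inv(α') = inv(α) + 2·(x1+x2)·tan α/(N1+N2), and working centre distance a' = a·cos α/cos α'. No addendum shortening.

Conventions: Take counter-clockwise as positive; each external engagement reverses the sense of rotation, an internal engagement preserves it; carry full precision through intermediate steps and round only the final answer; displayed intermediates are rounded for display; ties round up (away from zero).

class = single-mesh tooth geometry [involute pair 80T × 63T, m = 1.049]
base radii: r_b1 = 39.731069, r_b2 = 31.288217
tip radii: r_a1 = 43.453776, r_a2 = 33.885847
inv(α') = inv(18.759°) + 2·(+0.424-0.197)·tan α/(80+63) = 0.01330140  ⇒  α' = 19.27892°
a' = a·cos α / cos α' = 75.0035·cos 18.759°/cos 19.27892° = 75.238470
action lengths: √(r_a1²−r_b1²) = 17.597522, √(r_a2²−r_b2²) = 13.011461
base pitch p_b = π·m·cos α = 3.120471
CR = (17.597522 + 13.011461 − 75.238470·sin 19.27892°)/3.120471 = 1.848349
contact ratio ≈ 1.8483

1.8483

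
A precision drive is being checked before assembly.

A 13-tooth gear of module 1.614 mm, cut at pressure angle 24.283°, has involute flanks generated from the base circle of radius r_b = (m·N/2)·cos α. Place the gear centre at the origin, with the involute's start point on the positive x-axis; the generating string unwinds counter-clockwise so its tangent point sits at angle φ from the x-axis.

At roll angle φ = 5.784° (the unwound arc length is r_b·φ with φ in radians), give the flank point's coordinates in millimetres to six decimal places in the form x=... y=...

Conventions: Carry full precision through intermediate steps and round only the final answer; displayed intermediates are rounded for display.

x=9.611415 y=0.003276

recognized (one wheel, involute flank): single-mesh tooth geometry, m = 1.614, N = 13
pitch radius r_p = m·N/2 = 1.614·13/2 = 10.491000
base radius r_b = r_p·cos α = 10.491000·cos 24.283° = 9.562812
roll angle φ = 5.784° = 0.10094984 rad
x = r_b·(cos φ + φ·sin φ) = 9.611415
y = r_b·(sin φ − φ·cos φ) = 0.003276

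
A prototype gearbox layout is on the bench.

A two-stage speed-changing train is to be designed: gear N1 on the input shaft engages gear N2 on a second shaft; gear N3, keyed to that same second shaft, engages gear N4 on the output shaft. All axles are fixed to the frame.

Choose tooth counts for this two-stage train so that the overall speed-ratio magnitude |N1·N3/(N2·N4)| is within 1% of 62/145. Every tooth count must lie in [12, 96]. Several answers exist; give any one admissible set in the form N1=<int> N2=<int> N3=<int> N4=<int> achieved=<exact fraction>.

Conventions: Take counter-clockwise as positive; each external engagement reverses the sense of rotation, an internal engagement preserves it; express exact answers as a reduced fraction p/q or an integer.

N1=12 N2=15 N3=31 N4=58 achieved=62/145

2-stage fixed-axis compound train for ratio 62/145
target = 62/145 in lowest terms: an exact hit needs N1·N3 = k·62 and N2·N4 = k·145 for one integer k, every count in [12, 96]; additionally prefer no 1:1 stage (N1 ≠ N2, N3 ≠ N4)
k = 1…5: no 1:1-free in-range split of k·62 and k·145 into factor pairs; take k = 6
k = 6: N1·N3 = 372 = 12·31, N2·N4 = 870 = 15·58
achieved = 12·31/(15·58) = 62/145; |achieved − target| = 0 ≤ 31/7250 ✓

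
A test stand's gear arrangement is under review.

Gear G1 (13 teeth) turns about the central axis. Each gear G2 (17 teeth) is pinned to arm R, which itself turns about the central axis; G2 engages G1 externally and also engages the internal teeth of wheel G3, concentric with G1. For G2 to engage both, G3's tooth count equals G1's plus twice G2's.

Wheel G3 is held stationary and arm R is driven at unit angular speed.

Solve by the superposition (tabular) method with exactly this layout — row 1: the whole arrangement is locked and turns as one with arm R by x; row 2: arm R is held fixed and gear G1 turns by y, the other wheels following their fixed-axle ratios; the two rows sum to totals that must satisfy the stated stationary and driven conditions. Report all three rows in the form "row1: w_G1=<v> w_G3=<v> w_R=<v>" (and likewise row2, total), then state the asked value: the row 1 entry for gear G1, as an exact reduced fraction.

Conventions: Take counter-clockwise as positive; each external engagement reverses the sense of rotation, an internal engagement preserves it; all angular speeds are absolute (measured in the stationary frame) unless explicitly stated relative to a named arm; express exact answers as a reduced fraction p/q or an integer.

row1: w_G1=1 w_G3=1 w_R=1
row2: w_G1=47/13 w_G3=-1 w_R=0
total: w_G1=60/13 w_G3=0 w_R=1
asked value: 1

topology: planetary set — G1 13T / G2 17T / G3 47T, arm = carrier (Willis)
row 1: whole set turns with the arm by x
row 2 (arm held, sun turns y): ω_ring = −(13/47)·y, ω_arm = 0
boundary: total ω_ring = x − (13/47)·y = 0 and total ω_arm = x = 1  ⇒  y = 47/13, x = 1
row 2 ring = −(13/47)·47/13 = -1
totals (row 1 + row 2): sun 1 + 47/13 = 60/13, ring 1 + (-1) = 0, arm 1 + 0 = 1
asked cell (row1, sun) = 1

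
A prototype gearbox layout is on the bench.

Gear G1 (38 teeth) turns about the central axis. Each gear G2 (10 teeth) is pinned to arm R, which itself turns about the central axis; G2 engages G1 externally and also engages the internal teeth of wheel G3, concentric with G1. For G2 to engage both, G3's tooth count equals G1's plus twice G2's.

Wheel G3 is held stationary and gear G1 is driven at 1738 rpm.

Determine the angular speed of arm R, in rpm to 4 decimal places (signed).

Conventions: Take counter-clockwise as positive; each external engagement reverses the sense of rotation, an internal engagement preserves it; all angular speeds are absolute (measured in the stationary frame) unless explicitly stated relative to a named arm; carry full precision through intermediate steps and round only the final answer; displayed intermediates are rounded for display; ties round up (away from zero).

class = planetary set [G3 = 38+2·10 = 58; Willis about the carrier]
normalise by the input: solve with ω_sun = 1, then scale by 1738 rpm
ring teeth: 38 + 2·10 = 58
38(ω_sun−ω_arm) = −58(ω_ring−ω_arm),  ω_ring = 0, ω_sun = 1
38(1−ω_arm) = −58(0−ω_arm)  ⇒  96·ω_arm = 38  ⇒  ω_arm = 19/48
scale: ω_arm = 19/48 × 1738 rpm = +687.9583 rpm

+687.9583 rpm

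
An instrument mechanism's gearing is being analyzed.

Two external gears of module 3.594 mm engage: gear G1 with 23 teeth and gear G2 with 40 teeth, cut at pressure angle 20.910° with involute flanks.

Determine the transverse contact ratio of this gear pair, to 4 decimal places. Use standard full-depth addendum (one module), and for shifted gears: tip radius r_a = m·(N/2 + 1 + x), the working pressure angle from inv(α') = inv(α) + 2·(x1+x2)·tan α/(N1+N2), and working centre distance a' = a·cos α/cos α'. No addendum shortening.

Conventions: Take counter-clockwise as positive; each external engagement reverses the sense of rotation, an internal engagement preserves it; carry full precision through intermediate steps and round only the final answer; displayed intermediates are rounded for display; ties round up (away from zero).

topology: single-mesh involute geometry — m = 3.594, 23T/40T pair
base radii: r_b1 = 38.609031, r_b2 = 67.146141
tip radii: r_a1 = 44.925000, r_a2 = 75.474000
no profile shift: α' = α, a' = a
action lengths: √(r_a1²−r_b1²) = 22.969509, √(r_a2²−r_b2²) = 34.463320
base pitch p_b = π·m·cos α = 10.547291
CR = (22.969509 + 34.463320 − 113.211000·sin 20.91000°)/10.547291 = 1.614415
contact ratio ≈ 1.6144

1.6144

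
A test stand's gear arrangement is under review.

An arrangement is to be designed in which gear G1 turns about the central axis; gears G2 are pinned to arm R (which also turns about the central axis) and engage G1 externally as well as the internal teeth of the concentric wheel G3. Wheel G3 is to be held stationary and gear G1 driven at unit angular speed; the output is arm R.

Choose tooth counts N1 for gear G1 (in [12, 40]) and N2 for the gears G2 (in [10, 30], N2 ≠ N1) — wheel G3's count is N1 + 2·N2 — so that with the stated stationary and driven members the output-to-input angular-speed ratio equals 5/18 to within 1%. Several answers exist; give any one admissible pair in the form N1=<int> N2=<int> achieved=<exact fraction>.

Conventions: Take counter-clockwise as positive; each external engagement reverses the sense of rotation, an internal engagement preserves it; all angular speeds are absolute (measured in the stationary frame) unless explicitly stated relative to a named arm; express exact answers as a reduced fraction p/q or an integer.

topology: planetary set — design target 5/18, arm = carrier (Willis)
Willis with ω_ring = 0: ω_arm/ω_sun = N1/(N1+N3); set equal to 5/18  ⇒  N3/N1 = 1/(5/18) − 1 = 13/5
N3 = N1 + 2·N2  ⇒  N2/N1 = (N3/N1 − 1)/2 = (13/5 − 1)/2 = 4/5
smallest multiple with N1 ≥ 12 and N2 ≥ 10: k = 3  ⇒  N1 = 3·5 = 15, N2 = 3·4 = 12 (N1 ≤ 40, N2 ≤ 30, N2 ≠ N1 ✓), N3 = 15 + 2·12 = 39
check: N1/(N1+N3) with N1 = 15, N3 = 39 gives 5/18; |achieved − target| = 0 ≤ 1/360 ✓

N1=15 N2=12 achieved=5/18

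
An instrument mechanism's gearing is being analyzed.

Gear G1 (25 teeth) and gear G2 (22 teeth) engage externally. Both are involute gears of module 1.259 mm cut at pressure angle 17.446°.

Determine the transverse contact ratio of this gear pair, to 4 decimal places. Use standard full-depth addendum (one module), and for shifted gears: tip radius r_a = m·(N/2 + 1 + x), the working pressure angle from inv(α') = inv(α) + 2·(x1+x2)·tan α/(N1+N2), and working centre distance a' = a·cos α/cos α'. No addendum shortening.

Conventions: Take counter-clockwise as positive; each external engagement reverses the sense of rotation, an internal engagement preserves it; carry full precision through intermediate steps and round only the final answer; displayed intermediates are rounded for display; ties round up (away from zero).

1.7026

class = single-mesh tooth geometry [involute pair 25T × 22T, m = 1.259]
base radii: r_b1 = 15.013574, r_b2 = 13.211945
tip radii: r_a1 = 16.996500, r_a2 = 15.108000
no profile shift: α' = α, a' = a
action lengths: √(r_a1²−r_b1²) = 7.967033, √(r_a2²−r_b2²) = 7.327767
base pitch p_b = π·m·cos α = 3.773323
CR = (7.967033 + 7.327767 − 29.586500·sin 17.44600°)/3.773323 = 1.702628
contact ratio ≈ 1.7026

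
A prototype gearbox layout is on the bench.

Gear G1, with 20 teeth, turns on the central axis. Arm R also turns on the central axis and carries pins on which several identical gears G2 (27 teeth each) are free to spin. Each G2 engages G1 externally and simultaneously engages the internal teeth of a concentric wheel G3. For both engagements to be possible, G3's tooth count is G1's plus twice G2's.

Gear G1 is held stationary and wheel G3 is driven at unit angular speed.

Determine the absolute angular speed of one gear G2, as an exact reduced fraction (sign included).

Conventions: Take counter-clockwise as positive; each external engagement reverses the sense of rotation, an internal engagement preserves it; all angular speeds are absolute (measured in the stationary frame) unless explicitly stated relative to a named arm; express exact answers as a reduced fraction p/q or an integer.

class = planetary set [G3 = 20+2·27 = 74; Willis about the carrier]
ring teeth: 20 + 2·27 = 74
20(ω_sun−ω_arm) = −74(ω_ring−ω_arm),  ω_sun = 0, ω_ring = 1
20(0−ω_arm) = −74(1−ω_arm)  ⇒  94·ω_arm = 74  ⇒  ω_arm = 37/47
sun–planet mesh: 20·(0−37/47) = −27·(ω_p−ω_arm)  ⇒  ω_p−ω_arm = 740/1269
ω_p = 37/47 + 740/1269 = 37/27
exact speed ratio = 37/27

37/27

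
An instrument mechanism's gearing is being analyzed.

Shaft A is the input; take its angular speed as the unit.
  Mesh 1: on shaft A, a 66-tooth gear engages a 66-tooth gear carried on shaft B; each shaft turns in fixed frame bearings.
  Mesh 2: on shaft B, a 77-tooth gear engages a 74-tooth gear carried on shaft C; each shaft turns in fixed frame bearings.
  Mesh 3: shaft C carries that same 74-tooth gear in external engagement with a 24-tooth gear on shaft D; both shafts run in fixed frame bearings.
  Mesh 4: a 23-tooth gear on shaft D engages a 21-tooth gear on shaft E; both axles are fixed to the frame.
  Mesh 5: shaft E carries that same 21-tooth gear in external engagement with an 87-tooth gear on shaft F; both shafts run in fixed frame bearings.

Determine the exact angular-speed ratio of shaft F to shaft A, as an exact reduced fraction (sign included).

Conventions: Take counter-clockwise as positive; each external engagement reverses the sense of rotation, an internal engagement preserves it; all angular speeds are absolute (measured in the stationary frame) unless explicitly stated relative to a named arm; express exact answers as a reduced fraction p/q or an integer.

class = fixed-axis compound train [5 meshes; 5 ratios multiply, 5 sense flips]
mesh 1 [66T→66T]: running ratio 1, sense −
mesh 2 [77T→74T]: running ratio 77/74, sense +
mesh 3 [74T→24T]: running ratio 77/24, sense −
mesh 4 [23T→21T]: running ratio 253/72, sense +
mesh 5 [21T→87T]: running ratio 1771/2088, sense −
ω_out/ω_in = -1771/2088

-1771/2088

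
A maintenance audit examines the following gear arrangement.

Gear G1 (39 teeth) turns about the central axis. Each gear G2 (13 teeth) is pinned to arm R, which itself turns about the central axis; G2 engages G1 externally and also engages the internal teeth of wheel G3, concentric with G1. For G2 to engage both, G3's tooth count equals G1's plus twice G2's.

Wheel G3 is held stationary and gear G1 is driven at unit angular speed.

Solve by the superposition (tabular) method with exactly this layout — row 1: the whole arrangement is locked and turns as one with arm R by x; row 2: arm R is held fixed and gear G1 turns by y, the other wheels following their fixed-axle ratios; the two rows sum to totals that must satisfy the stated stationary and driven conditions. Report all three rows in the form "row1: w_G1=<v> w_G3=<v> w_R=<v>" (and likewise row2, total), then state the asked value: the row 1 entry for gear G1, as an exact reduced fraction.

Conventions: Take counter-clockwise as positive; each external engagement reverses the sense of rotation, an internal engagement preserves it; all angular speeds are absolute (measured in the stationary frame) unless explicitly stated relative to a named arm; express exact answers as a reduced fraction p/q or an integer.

class = planetary set [G3 = 39+2·13 = 65; Willis about the carrier]
row 1: whole set turns with the arm by x
row 2 (arm held, sun turns y): ω_ring = −(39/65)·y, ω_arm = 0
boundary: total ω_ring = x − (39/65)·y = 0 and total ω_sun = x + y = 1  ⇒  y = 5/8, x = 3/8
row 2 ring = −(39/65)·5/8 = -3/8
totals (row 1 + row 2): sun 3/8 + 5/8 = 1, ring 3/8 + (-3/8) = 0, arm 3/8 + 0 = 3/8
asked cell (row1, sun) = 3/8

row1: w_G1=3/8 w_G3=3/8 w_R=3/8
row2: w_G1=5/8 w_G3=-3/8 w_R=0
total: w_G1=1 w_G3=0 w_R=3/8
asked value: 3/8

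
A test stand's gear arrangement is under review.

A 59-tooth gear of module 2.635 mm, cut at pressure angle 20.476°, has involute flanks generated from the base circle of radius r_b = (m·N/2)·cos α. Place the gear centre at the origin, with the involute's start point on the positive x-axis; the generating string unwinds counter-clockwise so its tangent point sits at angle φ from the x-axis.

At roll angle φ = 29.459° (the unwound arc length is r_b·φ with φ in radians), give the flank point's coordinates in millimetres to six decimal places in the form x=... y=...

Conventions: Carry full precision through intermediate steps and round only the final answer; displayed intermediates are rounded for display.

topology: single-mesh involute geometry — m = 2.635, N = 59
pitch radius r_p = m·N/2 = 2.635·59/2 = 77.732500
base radius r_b = r_p·cos α = 77.732500·cos 20.476° = 72.821267
roll angle φ = 29.459° = 0.51415654 rad
x = r_b·(cos φ + φ·sin φ) = 81.819817
y = r_b·(sin φ − φ·cos φ) = 3.212910

x=81.819817 y=3.212910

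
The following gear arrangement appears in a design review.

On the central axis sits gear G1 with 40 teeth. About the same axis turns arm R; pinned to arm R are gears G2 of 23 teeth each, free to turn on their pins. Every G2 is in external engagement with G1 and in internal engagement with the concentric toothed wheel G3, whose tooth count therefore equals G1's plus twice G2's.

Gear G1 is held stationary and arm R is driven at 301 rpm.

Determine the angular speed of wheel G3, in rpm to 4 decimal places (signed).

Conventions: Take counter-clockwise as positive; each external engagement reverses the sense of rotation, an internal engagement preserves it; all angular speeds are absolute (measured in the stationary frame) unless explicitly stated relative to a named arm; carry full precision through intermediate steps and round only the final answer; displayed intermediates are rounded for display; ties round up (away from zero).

class = planetary set [G3 = 40+2·23 = 86; Willis about the carrier]
normalise by the input: solve with ω_arm = 1, then scale by 301 rpm
ring teeth: 40 + 2·23 = 86
40(ω_sun−ω_arm) = −86(ω_ring−ω_arm),  ω_sun = 0, ω_arm = 1
ω_ring = 1 − (40/86)(0−1) = 63/43
scale: ω_ring = 63/43 × 301 rpm = +441.0000 rpm

+441.0000 rpm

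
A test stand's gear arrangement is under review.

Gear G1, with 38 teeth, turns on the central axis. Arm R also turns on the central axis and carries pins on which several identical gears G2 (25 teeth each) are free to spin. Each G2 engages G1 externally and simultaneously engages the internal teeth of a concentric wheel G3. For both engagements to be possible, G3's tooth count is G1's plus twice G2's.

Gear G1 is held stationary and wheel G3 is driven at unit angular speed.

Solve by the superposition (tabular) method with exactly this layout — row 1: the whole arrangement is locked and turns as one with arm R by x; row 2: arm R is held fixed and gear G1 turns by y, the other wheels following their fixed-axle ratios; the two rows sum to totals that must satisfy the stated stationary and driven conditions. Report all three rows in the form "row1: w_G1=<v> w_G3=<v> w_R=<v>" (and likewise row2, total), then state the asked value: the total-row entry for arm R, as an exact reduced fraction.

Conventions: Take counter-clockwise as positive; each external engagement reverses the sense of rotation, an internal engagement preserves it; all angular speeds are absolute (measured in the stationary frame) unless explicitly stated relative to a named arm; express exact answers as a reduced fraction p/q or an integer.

topology: planetary set — G1 38T / G2 25T / G3 88T, arm = carrier (Willis)
row 1 — lock + rotate with arm: ω_sun = ω_ring = ω_arm = x
row 2: sun turns y, ring = −(38/88)·y, arm 0
boundary: total ω_sun = x + y = 0 and total ω_ring = x − (38/88)·y = 1  ⇒  y = -44/63, x = 44/63
row 2 ring = −(38/88)·(-44/63) = 19/63
totals (row 1 + row 2): sun 44/63 + (-44/63) = 0, ring 44/63 + 19/63 = 1, arm 44/63 + 0 = 44/63
asked cell (total, arm) = 44/63

row1: w_G1=44/63 w_G3=44/63 w_R=44/63
row2: w_G1=-44/63 w_G3=19/63 w_R=0
total: w_G1=0 w_G3=1 w_R=44/63
asked value: 44/63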